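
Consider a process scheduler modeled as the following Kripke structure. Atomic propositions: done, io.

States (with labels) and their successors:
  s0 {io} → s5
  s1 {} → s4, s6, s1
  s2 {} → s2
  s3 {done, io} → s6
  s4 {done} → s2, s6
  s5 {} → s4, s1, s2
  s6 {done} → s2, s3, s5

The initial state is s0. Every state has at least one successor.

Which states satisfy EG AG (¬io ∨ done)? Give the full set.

States satisfying AG (¬io ∨ done): {s1, s2, s3, s4, s5, s6}.
States satisfying EG AG (¬io ∨ done): {s1, s2, s3, s4, s5, s6}.

{s1, s2, s3, s4, s5, s6}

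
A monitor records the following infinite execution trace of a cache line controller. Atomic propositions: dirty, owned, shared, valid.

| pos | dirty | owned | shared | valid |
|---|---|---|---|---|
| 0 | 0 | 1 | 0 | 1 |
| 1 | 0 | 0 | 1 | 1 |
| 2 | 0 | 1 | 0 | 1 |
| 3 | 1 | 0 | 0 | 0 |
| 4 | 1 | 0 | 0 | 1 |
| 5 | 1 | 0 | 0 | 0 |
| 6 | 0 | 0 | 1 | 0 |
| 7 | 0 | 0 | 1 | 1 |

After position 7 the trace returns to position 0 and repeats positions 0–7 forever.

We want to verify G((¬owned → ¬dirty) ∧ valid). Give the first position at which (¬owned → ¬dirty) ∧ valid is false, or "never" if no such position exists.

3

Check (¬owned → ¬dirty) ∧ valid at each position in order: 0 ✓, 1 ✓, 2 ✓.
At position 3 the labels are {dirty}, so (¬owned → ¬dirty) ∧ valid is false there. This is the first violation.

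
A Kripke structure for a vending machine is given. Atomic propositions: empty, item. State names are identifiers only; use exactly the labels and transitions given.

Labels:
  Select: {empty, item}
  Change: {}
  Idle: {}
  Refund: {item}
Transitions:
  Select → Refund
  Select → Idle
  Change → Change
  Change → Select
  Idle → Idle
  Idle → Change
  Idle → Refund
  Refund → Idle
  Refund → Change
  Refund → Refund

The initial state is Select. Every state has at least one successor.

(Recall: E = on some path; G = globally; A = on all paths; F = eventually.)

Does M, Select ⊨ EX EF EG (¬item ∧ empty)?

No

States satisfying EF EG (¬item ∧ empty): ∅.
States satisfying EX EF EG (¬item ∧ empty): ∅.
No suitable path/successor from Select witnesses the formula.
Select ∉ Sat(EX EF EG (¬item ∧ empty)).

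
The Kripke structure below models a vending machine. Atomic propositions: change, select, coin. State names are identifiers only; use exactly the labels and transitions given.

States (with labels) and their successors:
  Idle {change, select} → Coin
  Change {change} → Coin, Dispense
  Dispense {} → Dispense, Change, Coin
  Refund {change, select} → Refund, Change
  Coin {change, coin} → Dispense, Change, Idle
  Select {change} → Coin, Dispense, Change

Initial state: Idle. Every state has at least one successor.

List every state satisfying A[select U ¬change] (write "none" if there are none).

States satisfying select: {Idle, Refund}.
States satisfying ¬change: {Dispense}.
States satisfying A[select U ¬change]: {Dispense}.

{Dispense}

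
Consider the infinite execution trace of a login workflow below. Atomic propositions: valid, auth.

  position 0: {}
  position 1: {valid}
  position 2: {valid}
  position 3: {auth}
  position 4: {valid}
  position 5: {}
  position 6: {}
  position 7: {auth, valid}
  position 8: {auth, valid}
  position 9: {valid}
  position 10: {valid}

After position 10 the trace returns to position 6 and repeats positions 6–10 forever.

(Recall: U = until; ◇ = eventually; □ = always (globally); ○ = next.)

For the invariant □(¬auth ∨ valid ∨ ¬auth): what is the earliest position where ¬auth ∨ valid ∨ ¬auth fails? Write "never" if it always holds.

Check ¬auth ∨ valid ∨ ¬auth at each position in order: 0 ✓, 1 ✓, 2 ✓.
At position 3 the labels are {auth}, so ¬auth ∨ valid ∨ ¬auth is false there. This is the first violation.

3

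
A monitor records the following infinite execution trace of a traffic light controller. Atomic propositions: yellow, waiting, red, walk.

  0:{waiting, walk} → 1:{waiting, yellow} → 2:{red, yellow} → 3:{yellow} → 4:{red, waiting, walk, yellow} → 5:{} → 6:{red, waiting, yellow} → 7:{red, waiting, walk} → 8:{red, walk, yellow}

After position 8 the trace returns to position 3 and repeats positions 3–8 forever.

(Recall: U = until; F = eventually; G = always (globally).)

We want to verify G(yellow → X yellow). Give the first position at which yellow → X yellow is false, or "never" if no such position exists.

Check yellow → X yellow at each position in order: 0 ✓, 1 ✓, 2 ✓, 3 ✓.
At position 4 the labels are {red, waiting, walk, yellow} and the next position 5 has {}, so yellow → X yellow is false there. This is the first violation.

4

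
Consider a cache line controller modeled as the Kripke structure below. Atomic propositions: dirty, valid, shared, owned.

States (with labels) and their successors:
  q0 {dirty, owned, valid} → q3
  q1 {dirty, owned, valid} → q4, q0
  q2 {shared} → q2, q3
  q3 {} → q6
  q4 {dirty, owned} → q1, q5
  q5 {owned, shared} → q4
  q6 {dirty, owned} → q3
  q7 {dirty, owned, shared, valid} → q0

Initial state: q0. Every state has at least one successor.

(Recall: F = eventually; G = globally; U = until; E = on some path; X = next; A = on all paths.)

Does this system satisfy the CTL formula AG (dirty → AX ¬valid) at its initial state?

States satisfying dirty → AX ¬valid: {q0, q2, q3, q5, q6}.
States satisfying AG (dirty → AX ¬valid): {q0, q2, q3, q6}.
Every state reachable from q0 satisfies dirty → AX ¬valid.
q0 ∈ Sat(AG (dirty → AX ¬valid)).

Satisfied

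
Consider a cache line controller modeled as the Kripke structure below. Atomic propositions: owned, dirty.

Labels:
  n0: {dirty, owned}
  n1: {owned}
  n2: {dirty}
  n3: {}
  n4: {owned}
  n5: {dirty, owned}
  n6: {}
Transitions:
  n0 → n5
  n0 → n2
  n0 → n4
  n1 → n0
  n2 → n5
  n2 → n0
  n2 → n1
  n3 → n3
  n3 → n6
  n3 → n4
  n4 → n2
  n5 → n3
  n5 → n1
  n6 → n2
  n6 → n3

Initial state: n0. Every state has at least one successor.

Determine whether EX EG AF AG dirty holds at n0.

Violated

States satisfying EG AF AG dirty: ∅.
States satisfying EX EG AF AG dirty: ∅.
No suitable path/successor from n0 witnesses the formula.
n0 ∉ Sat(EX EG AF AG dirty).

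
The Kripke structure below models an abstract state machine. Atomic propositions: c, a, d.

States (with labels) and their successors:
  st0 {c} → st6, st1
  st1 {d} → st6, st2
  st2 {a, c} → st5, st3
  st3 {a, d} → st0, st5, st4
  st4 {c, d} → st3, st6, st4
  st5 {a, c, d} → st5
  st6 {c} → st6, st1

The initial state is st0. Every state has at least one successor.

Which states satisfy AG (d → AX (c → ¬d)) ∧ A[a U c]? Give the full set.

States satisfying d → AX (c → ¬d): {st0, st1, st2, st6}.
States satisfying AG (d → AX (c → ¬d)): ∅.
States satisfying a: {st2, st3, st5}.
States satisfying c: {st0, st2, st4, st5, st6}.
States satisfying A[a U c]: {st0, st2, st3, st4, st5, st6}.
States satisfying AG (d → AX (c → ¬d)) ∧ A[a U c]: ∅.

none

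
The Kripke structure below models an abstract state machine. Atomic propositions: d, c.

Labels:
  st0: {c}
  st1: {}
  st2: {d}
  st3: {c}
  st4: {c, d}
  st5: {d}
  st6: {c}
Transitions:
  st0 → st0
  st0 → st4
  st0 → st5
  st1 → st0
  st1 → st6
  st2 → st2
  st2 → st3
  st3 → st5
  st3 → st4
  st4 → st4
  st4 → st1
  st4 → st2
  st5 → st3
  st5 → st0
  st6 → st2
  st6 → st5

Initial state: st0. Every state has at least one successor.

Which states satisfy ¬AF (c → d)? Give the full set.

{st0}

States satisfying c → d: {st1, st2, st4, st5}.
States satisfying AF (c → d): {st1, st2, st3, st4, st5, st6}.
States satisfying ¬AF (c → d): {st0}.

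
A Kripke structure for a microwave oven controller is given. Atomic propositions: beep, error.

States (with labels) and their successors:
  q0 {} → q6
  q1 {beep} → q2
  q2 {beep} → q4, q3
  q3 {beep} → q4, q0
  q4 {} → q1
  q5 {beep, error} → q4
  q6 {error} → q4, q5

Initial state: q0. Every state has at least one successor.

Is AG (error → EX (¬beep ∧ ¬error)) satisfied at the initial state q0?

Satisfied

States satisfying error → EX (¬beep ∧ ¬error): {q0, q1, q2, q3, q4, q5, q6}.
States satisfying AG (error → EX (¬beep ∧ ¬error)): {q0, q1, q2, q3, q4, q5, q6}.
Every state reachable from q0 satisfies error → EX (¬beep ∧ ¬error).
q0 ∈ Sat(AG (error → EX (¬beep ∧ ¬error))).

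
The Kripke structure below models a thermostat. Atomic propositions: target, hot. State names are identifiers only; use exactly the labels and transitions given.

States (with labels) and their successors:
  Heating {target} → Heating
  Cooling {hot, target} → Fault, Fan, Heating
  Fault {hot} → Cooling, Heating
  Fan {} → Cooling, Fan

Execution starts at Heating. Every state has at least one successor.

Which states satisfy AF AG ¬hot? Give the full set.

{Heating}

States satisfying AG ¬hot: {Heating}.
States satisfying AF AG ¬hot: {Heating}.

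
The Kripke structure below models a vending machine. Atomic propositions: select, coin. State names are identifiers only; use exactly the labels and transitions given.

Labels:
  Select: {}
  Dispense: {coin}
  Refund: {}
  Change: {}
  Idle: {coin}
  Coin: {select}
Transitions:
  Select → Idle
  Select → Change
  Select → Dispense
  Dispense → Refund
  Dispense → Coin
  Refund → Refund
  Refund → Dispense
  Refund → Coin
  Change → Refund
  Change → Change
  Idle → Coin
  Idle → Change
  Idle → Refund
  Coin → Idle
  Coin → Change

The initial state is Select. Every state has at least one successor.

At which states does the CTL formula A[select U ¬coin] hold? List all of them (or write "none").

{Select, Refund, Change, Coin}

States satisfying select: {Coin}.
States satisfying ¬coin: {Select, Refund, Change, Coin}.
States satisfying A[select U ¬coin]: {Select, Refund, Change, Coin}.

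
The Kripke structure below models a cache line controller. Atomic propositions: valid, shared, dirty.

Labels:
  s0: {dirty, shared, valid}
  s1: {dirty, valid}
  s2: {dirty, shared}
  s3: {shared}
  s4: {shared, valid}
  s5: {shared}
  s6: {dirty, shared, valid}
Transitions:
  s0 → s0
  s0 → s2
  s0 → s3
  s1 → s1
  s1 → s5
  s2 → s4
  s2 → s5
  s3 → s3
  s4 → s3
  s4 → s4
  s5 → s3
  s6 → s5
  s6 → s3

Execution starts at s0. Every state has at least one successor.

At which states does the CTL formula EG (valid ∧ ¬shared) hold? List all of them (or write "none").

States satisfying valid ∧ ¬shared: {s1}.
States satisfying EG (valid ∧ ¬shared): {s1}.

{s1}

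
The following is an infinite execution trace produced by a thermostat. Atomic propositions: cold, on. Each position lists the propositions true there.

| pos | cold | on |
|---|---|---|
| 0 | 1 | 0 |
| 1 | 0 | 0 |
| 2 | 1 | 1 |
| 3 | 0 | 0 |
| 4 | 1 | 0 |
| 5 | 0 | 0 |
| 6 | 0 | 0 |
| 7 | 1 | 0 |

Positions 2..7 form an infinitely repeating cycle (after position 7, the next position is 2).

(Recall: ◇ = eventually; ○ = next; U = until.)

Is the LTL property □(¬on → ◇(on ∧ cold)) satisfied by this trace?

Holds

¬on → ◇(on ∧ cold) holds at every position 0..7, and those are all positions ever visited, so □(¬on → ◇(on ∧ cold)) holds.
Positions where ¬on holds: 0, 1, 3, 4, 5, 6, 7.
Check ◇(on ∧ cold) at each: 0→ok, 1→ok, 3→ok, 4→ok, 5→ok, 6→ok, 7→ok.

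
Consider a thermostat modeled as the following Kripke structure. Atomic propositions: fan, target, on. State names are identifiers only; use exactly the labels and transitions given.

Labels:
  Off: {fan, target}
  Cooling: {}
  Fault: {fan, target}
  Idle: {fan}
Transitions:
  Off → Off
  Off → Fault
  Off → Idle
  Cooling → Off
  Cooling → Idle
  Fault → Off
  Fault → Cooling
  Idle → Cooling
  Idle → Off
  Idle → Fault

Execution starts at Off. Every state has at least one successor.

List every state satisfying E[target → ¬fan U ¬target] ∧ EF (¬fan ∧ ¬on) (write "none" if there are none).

{Cooling, Idle}

States satisfying target → ¬fan: {Cooling, Idle}.
States satisfying ¬target: {Cooling, Idle}.
States satisfying E[target → ¬fan U ¬target]: {Cooling, Idle}.
States satisfying ¬fan ∧ ¬on: {Cooling}.
States satisfying EF (¬fan ∧ ¬on): {Off, Cooling, Fault, Idle}.
States satisfying E[target → ¬fan U ¬target] ∧ EF (¬fan ∧ ¬on): {Cooling, Idle}.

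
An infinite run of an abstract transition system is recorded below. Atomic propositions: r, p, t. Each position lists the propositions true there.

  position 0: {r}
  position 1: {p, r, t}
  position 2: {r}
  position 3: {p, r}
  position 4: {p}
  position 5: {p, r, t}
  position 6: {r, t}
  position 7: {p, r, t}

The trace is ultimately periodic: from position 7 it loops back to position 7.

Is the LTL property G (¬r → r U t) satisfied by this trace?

No

¬r → r U t must hold at every position from 0 onward. It fails at position 4, so G (¬r → r U t) is false.
Positions where ¬r holds: 4.
Check r U t at each: 4→fails.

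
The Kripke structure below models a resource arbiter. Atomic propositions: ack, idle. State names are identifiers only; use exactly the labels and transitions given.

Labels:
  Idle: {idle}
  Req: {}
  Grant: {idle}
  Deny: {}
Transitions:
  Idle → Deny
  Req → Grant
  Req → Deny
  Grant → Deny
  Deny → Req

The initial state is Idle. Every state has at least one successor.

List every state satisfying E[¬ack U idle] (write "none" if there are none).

{Idle, Req, Grant, Deny}

States satisfying ¬ack: {Idle, Req, Grant, Deny}.
States satisfying idle: {Idle, Grant}.
States satisfying E[¬ack U idle]: {Idle, Req, Grant, Deny}.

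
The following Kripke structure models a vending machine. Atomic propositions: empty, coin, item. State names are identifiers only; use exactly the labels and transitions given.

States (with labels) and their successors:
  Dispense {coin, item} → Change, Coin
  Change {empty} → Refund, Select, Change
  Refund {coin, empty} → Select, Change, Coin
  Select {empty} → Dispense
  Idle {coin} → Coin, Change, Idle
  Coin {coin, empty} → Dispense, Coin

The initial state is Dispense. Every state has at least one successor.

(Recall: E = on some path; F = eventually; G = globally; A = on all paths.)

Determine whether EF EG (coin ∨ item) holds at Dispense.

Satisfied

States satisfying EG (coin ∨ item): {Dispense, Refund, Idle, Coin}.
States satisfying EF EG (coin ∨ item): {Dispense, Change, Refund, Select, Idle, Coin}.
Some path from Dispense reaches a state where EG (coin ∨ item) holds.
Dispense ∈ Sat(EF EG (coin ∨ item)).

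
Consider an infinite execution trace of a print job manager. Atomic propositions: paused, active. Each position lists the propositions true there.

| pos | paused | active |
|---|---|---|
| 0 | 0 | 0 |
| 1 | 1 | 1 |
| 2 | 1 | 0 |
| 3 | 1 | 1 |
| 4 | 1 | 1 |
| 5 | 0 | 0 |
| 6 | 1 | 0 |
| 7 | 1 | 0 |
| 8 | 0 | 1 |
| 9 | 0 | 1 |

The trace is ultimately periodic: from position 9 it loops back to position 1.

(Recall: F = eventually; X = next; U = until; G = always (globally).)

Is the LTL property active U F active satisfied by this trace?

Satisfied

Walking from position 0: F active first holds at position 0, and active holds at every earlier position along the way, so active U F active holds.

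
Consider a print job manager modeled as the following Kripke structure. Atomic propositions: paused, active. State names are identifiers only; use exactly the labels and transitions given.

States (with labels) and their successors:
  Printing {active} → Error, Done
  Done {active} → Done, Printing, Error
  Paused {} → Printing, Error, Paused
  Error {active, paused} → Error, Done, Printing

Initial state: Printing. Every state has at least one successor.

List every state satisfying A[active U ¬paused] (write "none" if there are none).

{Printing, Done, Paused}

States satisfying active: {Printing, Done, Error}.
States satisfying ¬paused: {Printing, Done, Paused}.
States satisfying A[active U ¬paused]: {Printing, Done, Paused}.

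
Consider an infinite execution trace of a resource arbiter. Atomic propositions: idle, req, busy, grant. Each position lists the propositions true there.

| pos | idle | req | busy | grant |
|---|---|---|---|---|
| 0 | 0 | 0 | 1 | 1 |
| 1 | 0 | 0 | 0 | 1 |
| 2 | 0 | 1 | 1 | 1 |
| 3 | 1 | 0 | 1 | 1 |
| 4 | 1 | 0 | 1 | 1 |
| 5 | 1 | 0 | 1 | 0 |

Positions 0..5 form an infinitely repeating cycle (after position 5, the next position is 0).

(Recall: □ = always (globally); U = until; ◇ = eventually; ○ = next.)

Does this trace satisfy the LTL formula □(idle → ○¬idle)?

Violated

idle → ○¬idle must hold at every position from 0 onward. It fails at position 3, so □(idle → ○¬idle) is false.
Positions where idle holds: 3, 4, 5.
Check ○¬idle at each: 3→fails, 4→fails, 5→ok.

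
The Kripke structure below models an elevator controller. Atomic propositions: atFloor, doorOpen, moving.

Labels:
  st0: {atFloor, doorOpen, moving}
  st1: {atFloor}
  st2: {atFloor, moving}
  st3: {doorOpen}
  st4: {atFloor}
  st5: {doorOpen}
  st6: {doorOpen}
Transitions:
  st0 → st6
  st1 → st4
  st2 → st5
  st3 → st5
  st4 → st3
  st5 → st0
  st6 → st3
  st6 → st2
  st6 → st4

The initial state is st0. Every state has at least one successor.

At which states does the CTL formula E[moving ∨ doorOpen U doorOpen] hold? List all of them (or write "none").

{st0, st2, st3, st5, st6}

States satisfying moving ∨ doorOpen: {st0, st2, st3, st5, st6}.
States satisfying doorOpen: {st0, st3, st5, st6}.
States satisfying E[moving ∨ doorOpen U doorOpen]: {st0, st2, st3, st5, st6}.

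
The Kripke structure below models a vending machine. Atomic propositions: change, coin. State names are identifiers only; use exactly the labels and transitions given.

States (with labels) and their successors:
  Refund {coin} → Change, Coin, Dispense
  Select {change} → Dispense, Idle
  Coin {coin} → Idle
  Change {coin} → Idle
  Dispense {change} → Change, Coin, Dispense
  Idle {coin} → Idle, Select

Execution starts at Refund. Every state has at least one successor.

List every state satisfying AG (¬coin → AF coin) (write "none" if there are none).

none

States satisfying ¬coin → AF coin: {Refund, Coin, Change, Idle}.
States satisfying AG (¬coin → AF coin): ∅.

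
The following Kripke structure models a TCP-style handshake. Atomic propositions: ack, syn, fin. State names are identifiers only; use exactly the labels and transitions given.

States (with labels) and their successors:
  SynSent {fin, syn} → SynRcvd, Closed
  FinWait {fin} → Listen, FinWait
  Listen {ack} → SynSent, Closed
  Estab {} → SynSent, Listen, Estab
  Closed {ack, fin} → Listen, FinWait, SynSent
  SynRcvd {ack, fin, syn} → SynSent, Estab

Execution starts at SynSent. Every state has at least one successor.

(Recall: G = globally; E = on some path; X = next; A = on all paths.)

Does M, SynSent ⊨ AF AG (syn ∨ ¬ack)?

States satisfying AG (syn ∨ ¬ack): ∅.
States satisfying AF AG (syn ∨ ¬ack): ∅.
There is a path from SynSent along which AG (syn ∨ ¬ack) never holds.
SynSent ∉ Sat(AF AG (syn ∨ ¬ack)).

Violated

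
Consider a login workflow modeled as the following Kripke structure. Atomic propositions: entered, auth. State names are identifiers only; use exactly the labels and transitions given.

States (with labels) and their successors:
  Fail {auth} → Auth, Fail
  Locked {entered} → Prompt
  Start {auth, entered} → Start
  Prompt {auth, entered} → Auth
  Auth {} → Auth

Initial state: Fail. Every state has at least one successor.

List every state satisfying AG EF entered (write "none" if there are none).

States satisfying EF entered: {Locked, Start, Prompt}.
States satisfying AG EF entered: {Start}.

{Start}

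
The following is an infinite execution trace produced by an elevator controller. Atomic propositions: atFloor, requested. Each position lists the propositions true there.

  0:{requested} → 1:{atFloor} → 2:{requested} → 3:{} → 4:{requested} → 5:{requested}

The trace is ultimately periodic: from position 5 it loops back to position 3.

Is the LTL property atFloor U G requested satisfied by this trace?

Walking from position 0: at position 0, G requested has not yet held and atFloor fails, so atFloor U G requested is false.

Does not hold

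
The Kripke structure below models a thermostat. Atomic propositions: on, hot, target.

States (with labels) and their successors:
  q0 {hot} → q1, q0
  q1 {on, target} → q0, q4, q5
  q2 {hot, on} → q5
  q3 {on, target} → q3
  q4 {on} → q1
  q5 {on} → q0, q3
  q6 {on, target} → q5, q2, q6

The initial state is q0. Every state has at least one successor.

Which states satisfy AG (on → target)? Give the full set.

{q3}

States satisfying on → target: {q0, q1, q3, q6}.
States satisfying AG (on → target): {q3}.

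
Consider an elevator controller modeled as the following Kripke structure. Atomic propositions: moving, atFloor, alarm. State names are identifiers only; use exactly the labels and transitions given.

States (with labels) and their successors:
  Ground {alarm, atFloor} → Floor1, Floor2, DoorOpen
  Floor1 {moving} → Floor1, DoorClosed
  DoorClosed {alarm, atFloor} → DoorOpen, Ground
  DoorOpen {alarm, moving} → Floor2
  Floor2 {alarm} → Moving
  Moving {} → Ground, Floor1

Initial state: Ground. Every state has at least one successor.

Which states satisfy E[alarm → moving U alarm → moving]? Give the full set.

{Floor1, DoorOpen, Moving}

States satisfying alarm → moving: {Floor1, DoorOpen, Moving}.
States satisfying E[alarm → moving U alarm → moving]: {Floor1, DoorOpen, Moving}.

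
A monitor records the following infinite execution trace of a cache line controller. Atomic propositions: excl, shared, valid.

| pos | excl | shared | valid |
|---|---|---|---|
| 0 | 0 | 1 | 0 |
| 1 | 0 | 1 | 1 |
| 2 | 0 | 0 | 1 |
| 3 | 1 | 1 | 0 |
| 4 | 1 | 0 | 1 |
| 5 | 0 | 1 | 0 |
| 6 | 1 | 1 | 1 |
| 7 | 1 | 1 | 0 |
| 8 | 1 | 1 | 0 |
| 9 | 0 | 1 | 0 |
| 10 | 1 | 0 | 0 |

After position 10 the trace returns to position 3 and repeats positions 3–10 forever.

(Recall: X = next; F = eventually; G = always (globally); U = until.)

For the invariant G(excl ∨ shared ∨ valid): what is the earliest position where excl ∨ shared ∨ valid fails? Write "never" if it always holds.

excl ∨ shared ∨ valid holds at every position 0..10, and those are all the positions the trace ever visits, so the invariant G(excl ∨ shared ∨ valid) is never violated.

never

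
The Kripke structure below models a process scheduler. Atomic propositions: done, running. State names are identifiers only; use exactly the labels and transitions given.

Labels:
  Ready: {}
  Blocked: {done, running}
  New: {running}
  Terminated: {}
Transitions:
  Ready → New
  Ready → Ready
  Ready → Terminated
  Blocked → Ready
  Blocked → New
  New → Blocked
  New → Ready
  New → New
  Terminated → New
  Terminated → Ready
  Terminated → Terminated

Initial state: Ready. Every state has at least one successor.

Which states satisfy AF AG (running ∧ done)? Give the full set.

none

States satisfying AG (running ∧ done): ∅.
States satisfying AF AG (running ∧ done): ∅.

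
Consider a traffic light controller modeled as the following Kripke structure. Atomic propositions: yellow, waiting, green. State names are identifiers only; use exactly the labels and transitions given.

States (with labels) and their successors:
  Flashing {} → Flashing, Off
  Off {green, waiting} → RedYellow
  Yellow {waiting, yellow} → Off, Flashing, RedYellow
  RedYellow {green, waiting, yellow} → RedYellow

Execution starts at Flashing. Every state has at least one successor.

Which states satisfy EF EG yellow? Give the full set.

{Flashing, Off, Yellow, RedYellow}

States satisfying EG yellow: {Yellow, RedYellow}.
States satisfying EF EG yellow: {Flashing, Off, Yellow, RedYellow}.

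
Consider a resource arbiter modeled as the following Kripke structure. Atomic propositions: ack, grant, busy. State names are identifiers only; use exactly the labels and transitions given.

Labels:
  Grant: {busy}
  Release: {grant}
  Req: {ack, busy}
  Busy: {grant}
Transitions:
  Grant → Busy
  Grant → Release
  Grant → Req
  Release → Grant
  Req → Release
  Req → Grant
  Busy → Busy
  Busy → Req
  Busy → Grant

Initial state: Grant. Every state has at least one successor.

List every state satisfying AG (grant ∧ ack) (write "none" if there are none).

States satisfying grant ∧ ack: ∅.
States satisfying AG (grant ∧ ack): ∅.

none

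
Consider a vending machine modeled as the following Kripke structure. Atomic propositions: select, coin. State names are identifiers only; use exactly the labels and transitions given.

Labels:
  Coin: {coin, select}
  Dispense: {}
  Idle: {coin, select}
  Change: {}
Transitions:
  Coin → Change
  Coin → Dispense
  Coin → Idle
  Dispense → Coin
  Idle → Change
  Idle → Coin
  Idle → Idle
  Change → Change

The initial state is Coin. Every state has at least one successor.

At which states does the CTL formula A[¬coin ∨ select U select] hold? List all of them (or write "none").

{Coin, Dispense, Idle}

States satisfying ¬coin ∨ select: {Coin, Dispense, Idle, Change}.
States satisfying select: {Coin, Idle}.
States satisfying A[¬coin ∨ select U select]: {Coin, Dispense, Idle}.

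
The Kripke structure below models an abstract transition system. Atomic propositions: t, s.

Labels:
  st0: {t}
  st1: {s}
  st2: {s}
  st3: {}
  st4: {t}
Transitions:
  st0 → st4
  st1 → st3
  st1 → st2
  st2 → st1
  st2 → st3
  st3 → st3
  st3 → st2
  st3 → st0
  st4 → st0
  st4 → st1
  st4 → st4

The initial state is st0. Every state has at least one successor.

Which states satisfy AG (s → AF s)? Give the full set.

{st0, st1, st2, st3, st4}

States satisfying s → AF s: {st0, st1, st2, st3, st4}.
States satisfying AG (s → AF s): {st0, st1, st2, st3, st4}.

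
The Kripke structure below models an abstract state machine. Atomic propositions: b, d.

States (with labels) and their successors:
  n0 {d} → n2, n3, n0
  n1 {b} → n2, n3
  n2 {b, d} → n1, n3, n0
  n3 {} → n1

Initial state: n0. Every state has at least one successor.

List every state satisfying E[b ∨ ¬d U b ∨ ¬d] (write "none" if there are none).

States satisfying b ∨ ¬d: {n1, n2, n3}.
States satisfying E[b ∨ ¬d U b ∨ ¬d]: {n1, n2, n3}.

{n1, n2, n3}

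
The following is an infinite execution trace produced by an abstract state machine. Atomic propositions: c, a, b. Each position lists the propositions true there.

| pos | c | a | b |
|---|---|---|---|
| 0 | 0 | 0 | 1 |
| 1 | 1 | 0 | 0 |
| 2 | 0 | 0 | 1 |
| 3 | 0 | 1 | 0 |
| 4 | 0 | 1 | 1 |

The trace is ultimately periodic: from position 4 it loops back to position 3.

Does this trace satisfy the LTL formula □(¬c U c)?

¬c U c must hold at every position from 0 onward. It fails at position 2, so □(¬c U c) is false.

Does not hold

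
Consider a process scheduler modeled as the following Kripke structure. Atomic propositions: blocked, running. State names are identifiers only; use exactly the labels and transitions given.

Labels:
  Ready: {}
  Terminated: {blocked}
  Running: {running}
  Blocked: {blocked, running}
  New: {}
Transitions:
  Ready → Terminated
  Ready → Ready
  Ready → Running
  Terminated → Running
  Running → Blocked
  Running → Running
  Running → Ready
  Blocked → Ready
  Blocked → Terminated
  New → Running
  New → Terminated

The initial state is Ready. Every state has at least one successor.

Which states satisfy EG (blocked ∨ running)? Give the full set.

States satisfying blocked ∨ running: {Terminated, Running, Blocked}.
States satisfying EG (blocked ∨ running): {Terminated, Running, Blocked}.

{Terminated, Running, Blocked}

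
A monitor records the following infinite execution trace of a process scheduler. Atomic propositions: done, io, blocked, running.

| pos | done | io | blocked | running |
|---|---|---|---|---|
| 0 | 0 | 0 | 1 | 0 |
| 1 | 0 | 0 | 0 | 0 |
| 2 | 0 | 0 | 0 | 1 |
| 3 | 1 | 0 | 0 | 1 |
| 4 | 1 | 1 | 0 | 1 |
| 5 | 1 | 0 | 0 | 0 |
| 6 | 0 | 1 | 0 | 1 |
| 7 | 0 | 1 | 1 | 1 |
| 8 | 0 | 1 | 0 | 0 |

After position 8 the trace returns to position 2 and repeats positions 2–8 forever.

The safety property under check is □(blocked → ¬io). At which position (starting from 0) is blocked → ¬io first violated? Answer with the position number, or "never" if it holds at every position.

Check blocked → ¬io at each position in order: 0 ✓, 1 ✓, 2 ✓, 3 ✓, 4 ✓, 5 ✓, 6 ✓.
At position 7 the labels are {blocked, io, running}, so blocked → ¬io is false there. This is the first violation.

7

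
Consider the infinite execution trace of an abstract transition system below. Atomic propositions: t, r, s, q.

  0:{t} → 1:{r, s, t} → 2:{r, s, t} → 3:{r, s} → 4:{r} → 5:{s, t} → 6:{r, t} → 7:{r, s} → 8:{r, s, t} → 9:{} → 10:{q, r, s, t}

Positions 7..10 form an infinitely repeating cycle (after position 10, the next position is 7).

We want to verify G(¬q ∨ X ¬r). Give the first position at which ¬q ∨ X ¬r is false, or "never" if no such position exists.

Check ¬q ∨ X ¬r at each position in order: 0 ✓, 1 ✓, 2 ✓, 3 ✓, 4 ✓, 5 ✓, 6 ✓, 7 ✓, 8 ✓, 9 ✓.
At position 10 the labels are {q, r, s, t} and the next position 7 has {r, s}, so ¬q ∨ X ¬r is false there. This is the first violation.

10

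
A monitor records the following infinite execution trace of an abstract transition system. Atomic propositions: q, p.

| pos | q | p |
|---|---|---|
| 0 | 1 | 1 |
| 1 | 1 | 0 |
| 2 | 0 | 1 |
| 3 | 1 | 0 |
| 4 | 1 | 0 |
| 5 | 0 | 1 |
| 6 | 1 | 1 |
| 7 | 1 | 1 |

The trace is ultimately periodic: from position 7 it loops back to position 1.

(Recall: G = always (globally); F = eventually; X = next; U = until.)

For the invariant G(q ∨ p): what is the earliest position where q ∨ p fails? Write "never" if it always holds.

never

q ∨ p holds at every position 0..7, and those are all the positions the trace ever visits, so the invariant G(q ∨ p) is never violated.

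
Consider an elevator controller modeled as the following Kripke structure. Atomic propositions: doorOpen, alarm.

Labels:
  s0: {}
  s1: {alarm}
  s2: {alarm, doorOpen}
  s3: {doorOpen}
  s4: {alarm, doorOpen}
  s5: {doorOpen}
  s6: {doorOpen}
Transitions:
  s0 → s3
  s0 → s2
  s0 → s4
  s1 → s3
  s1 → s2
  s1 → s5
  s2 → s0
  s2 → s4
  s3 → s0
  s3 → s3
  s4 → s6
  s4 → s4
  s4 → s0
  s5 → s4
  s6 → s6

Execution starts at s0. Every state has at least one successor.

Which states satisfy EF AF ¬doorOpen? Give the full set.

States satisfying AF ¬doorOpen: {s0, s1}.
States satisfying EF AF ¬doorOpen: {s0, s1, s2, s3, s4, s5}.

{s0, s1, s2, s3, s4, s5}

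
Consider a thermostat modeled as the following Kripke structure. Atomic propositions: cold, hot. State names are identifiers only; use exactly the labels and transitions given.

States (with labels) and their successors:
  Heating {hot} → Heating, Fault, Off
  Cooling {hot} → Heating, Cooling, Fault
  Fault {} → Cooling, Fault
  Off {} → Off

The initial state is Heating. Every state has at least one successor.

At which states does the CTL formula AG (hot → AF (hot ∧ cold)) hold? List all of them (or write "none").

{Off}

States satisfying hot → AF (hot ∧ cold): {Fault, Off}.
States satisfying AG (hot → AF (hot ∧ cold)): {Off}.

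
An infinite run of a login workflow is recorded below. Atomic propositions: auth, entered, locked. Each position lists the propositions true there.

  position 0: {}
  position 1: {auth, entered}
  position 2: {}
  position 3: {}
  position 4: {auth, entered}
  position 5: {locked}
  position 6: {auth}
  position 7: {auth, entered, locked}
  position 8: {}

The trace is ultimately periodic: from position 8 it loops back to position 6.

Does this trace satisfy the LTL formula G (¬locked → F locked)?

¬locked → F locked holds at every position 0..8, and those are all positions ever visited, so G (¬locked → F locked) holds.
Positions where ¬locked holds: 0, 1, 2, 3, 4, 6, 8.
Check F locked at each: 0→ok, 1→ok, 2→ok, 3→ok, 4→ok, 6→ok, 8→ok.

Yes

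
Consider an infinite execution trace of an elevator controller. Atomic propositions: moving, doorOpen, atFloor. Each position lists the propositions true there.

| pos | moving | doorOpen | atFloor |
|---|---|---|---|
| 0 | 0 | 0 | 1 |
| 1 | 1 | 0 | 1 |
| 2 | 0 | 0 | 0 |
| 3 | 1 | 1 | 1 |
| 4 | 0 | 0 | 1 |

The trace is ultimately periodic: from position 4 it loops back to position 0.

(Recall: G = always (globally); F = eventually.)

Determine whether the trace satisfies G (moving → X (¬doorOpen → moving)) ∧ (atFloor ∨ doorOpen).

Violated

moving → X (¬doorOpen → moving) must hold at every position from 0 onward. It fails at position 1, so G (moving → X (¬doorOpen → moving)) is false.
Positions where moving holds: 1, 3.
Check X (¬doorOpen → moving) at each: 1→fails, 3→fails.
At position 0: G (moving → X (¬doorOpen → moving)) is false; atFloor ∨ doorOpen is true; so G (moving → X (¬doorOpen → moving)) ∧ (atFloor ∨ doorOpen) is false.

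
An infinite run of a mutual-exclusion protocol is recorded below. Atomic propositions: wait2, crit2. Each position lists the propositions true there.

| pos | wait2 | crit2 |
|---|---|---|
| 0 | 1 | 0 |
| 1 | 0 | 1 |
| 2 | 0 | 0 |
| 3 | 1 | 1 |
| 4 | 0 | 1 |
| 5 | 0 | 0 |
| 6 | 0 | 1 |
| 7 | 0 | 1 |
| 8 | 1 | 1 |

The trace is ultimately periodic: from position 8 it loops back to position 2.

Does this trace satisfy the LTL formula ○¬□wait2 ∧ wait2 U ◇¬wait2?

The position after 0 is 1; ¬□wait2 is true there.
Walking from position 0: ◇¬wait2 first holds at position 0, and wait2 holds at every earlier position along the way, so wait2 U ◇¬wait2 holds.
At position 0: ○¬□wait2 is true; wait2 U ◇¬wait2 is true; so ○¬□wait2 ∧ wait2 U ◇¬wait2 is true.

Holds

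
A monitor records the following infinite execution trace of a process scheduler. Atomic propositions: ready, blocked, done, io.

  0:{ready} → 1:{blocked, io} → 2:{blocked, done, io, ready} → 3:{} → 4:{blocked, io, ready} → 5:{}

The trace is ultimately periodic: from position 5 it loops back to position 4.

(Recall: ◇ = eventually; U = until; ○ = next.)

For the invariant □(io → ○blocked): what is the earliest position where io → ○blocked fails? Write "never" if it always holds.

2

Check io → ○blocked at each position in order: 0 ✓, 1 ✓.
At position 2 the labels are {blocked, done, io, ready} and the next position 3 has {}, so io → ○blocked is false there. This is the first violation.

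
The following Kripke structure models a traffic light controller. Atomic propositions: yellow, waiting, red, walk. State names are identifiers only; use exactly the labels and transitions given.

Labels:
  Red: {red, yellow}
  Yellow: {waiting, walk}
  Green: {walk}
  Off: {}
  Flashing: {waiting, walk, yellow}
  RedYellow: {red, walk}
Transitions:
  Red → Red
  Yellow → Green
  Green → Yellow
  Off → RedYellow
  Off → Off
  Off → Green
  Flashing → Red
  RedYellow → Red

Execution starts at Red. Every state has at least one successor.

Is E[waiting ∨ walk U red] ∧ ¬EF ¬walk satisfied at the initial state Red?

States satisfying waiting ∨ walk: {Yellow, Green, Flashing, RedYellow}.
States satisfying red: {Red, RedYellow}.
States satisfying E[waiting ∨ walk U red]: {Red, Flashing, RedYellow}.
States satisfying ¬walk: {Red, Off}.
States satisfying EF ¬walk: {Red, Off, Flashing, RedYellow}.
States satisfying ¬EF ¬walk: {Yellow, Green}.
States satisfying E[waiting ∨ walk U red] ∧ ¬EF ¬walk: ∅.
Red ∉ Sat(E[waiting ∨ walk U red] ∧ ¬EF ¬walk).

Does not hold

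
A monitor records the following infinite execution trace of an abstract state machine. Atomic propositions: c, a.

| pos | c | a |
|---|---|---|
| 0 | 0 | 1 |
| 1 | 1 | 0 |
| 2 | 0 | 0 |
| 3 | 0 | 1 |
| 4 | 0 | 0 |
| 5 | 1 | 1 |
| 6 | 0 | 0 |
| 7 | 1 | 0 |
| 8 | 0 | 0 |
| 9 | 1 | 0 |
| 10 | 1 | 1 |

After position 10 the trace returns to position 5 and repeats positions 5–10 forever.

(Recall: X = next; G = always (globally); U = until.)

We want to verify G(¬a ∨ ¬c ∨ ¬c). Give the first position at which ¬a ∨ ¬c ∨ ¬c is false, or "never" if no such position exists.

5

Check ¬a ∨ ¬c ∨ ¬c at each position in order: 0 ✓, 1 ✓, 2 ✓, 3 ✓, 4 ✓.
At position 5 the labels are {a, c}, so ¬a ∨ ¬c ∨ ¬c is false there. This is the first violation.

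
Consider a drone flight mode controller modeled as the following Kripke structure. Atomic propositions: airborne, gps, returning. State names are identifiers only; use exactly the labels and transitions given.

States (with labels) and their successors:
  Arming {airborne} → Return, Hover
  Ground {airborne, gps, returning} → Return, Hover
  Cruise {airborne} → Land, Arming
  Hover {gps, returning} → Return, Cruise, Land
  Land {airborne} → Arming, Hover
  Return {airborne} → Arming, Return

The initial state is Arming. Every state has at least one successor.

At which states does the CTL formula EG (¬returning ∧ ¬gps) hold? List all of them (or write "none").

States satisfying ¬returning ∧ ¬gps: {Arming, Cruise, Land, Return}.
States satisfying EG (¬returning ∧ ¬gps): {Arming, Cruise, Land, Return}.

{Arming, Cruise, Land, Return}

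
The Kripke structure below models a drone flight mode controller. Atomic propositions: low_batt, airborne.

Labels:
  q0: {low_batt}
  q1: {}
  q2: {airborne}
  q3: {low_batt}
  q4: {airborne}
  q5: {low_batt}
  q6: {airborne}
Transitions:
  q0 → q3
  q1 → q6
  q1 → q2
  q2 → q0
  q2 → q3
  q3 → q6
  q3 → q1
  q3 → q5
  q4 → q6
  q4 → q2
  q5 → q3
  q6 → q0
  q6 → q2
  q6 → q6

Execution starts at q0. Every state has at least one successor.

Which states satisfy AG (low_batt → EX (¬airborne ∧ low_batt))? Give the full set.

{q0, q1, q2, q3, q4, q5, q6}

States satisfying low_batt → EX (¬airborne ∧ low_batt): {q0, q1, q2, q3, q4, q5, q6}.
States satisfying AG (low_batt → EX (¬airborne ∧ low_batt)): {q0, q1, q2, q3, q4, q5, q6}.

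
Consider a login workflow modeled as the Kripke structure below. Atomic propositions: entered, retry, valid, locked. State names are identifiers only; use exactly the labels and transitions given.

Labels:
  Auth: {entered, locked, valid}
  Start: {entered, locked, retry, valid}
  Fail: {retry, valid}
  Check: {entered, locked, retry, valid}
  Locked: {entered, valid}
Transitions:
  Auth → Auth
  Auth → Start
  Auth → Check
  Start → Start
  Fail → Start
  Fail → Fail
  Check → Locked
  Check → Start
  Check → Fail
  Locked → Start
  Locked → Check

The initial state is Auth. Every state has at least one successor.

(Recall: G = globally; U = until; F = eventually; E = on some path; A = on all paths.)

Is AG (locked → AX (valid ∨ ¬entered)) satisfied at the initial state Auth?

Holds

States satisfying locked → AX (valid ∨ ¬entered): {Auth, Start, Fail, Check, Locked}.
States satisfying AG (locked → AX (valid ∨ ¬entered)): {Auth, Start, Fail, Check, Locked}.
Every state reachable from Auth satisfies locked → AX (valid ∨ ¬entered).
Auth ∈ Sat(AG (locked → AX (valid ∨ ¬entered))).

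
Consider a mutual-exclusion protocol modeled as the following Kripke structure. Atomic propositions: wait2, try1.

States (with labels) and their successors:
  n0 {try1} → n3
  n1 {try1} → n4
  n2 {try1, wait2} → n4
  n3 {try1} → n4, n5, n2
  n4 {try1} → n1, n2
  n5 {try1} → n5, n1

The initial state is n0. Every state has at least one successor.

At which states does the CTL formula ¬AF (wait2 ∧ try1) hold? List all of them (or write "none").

{n0, n1, n3, n4, n5}

States satisfying wait2 ∧ try1: {n2}.
States satisfying AF (wait2 ∧ try1): {n2}.
States satisfying ¬AF (wait2 ∧ try1): {n0, n1, n3, n4, n5}.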